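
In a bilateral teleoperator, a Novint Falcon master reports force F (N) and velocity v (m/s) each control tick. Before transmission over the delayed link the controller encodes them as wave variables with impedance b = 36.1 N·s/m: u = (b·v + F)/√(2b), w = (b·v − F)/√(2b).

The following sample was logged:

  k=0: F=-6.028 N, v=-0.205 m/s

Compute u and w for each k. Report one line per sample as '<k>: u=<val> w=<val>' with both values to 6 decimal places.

k=0: b·v=36.1×(-0.205)=-7.400500; √(2b)=8.497058; u=(-7.400500+(-6.028))/8.497058=-1.580370, w=(-7.400500−(-6.028))/8.497058=-0.161526

0: u=-1.580370 w=-0.161526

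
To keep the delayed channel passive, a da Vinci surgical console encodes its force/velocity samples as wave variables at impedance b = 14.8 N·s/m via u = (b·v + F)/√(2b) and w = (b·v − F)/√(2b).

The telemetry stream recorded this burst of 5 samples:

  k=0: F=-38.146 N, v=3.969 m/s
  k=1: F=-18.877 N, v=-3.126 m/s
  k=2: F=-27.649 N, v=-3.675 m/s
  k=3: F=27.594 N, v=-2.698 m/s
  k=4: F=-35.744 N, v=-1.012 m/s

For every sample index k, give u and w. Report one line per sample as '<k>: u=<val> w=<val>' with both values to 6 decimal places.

k=0: b·v=14.8×3.969=58.741200; √(2b)=5.440588; u=(58.741200+(-38.146))/5.440588=3.785473, w=(58.741200−(-38.146))/5.440588=17.808222
k=1: b·v=14.8×(-3.126)=-46.264800; √(2b)=5.440588; u=(-46.264800+(-18.877))/5.440588=-11.973301, w=(-46.264800−(-18.877))/5.440588=-5.033978
k=2: b·v=14.8×(-3.675)=-54.390000; √(2b)=5.440588; u=(-54.390000+(-27.649))/5.440588=-15.079068, w=(-54.390000−(-27.649))/5.440588=-4.915094
k=3: b·v=14.8×(-2.698)=-39.930400; √(2b)=5.440588; u=(-39.930400+27.594)/5.440588=-2.267475, w=(-39.930400−27.594)/5.440588=-12.411232
k=4: b·v=14.8×(-1.012)=-14.977600; √(2b)=5.440588; u=(-14.977600+(-35.744))/5.440588=-9.322815, w=(-14.977600−(-35.744))/5.440588=3.816940

0: u=3.785473 w=17.808222
1: u=-11.973301 w=-5.033978
2: u=-15.079068 w=-4.915094
3: u=-2.267475 w=-12.411232
4: u=-9.322815 w=3.816940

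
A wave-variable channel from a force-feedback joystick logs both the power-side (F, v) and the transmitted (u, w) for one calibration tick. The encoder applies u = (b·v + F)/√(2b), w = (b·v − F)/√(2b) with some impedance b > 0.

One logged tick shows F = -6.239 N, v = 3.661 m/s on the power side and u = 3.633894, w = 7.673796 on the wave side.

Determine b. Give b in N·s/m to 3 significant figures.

b = 4.77 N·s/m

u + w = 11.307690;  u + w = √(2b)·v, so √(2b) = 11.307690/3.661 = 3.088689.
b = (√(2b))²/2 = 9.539999/2 = 4.770000.
(Check via u − w = 2F/√(2b): u − w = -4.039902, 2F/√(2b) = -4.039902.)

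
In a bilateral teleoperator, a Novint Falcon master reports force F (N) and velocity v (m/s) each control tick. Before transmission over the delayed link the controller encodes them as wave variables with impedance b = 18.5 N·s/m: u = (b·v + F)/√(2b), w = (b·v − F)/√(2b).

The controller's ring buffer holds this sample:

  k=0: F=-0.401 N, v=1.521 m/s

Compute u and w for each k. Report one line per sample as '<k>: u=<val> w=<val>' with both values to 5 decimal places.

0: u=4.56002 w=4.69186

k=0: b·v=18.5×1.521=28.13850; √(2b)=6.08276; u=(28.13850+(-0.401))/6.08276=4.56002, w=(28.13850−(-0.401))/6.08276=4.69186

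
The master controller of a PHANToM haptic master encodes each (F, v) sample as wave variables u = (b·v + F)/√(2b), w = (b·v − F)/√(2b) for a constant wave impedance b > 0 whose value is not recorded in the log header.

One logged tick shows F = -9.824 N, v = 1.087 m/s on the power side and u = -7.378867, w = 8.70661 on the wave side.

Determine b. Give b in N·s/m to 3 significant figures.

u + w = 1.327743;  u + w = √(2b)·v, so √(2b) = 1.327743/1.087 = 1.221475.
b = (√(2b))²/2 = 1.492000/2 = 0.746000.
(Check via u − w = 2F/√(2b): u − w = -16.085477, 2F/√(2b) = -16.085474.)

b = 0.746 N·s/m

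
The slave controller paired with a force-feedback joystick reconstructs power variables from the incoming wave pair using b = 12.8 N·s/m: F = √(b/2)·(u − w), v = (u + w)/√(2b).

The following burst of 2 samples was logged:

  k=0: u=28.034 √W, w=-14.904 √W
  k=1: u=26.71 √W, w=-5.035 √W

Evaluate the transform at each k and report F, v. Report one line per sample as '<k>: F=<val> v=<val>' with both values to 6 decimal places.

0: F=108.625503 v=2.595044
1: F=80.309203 v=4.283898

k=0: u−w=42.938000, u+w=13.130000; √(b/2)=2.529822, √(2b)=5.059644; F=2.529822×42.938=108.625503, v=13.130000/5.059644=2.595044
k=1: u−w=31.745000, u+w=21.675000; √(b/2)=2.529822, √(2b)=5.059644; F=2.529822×31.745=80.309203, v=21.675000/5.059644=4.283898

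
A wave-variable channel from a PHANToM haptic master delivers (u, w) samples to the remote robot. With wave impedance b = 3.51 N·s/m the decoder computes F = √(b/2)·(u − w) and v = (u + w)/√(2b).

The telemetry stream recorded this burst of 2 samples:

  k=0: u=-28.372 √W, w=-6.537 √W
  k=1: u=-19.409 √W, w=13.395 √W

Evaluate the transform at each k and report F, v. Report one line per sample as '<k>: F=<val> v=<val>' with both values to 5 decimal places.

0: F=-28.92622 v=-13.17555
1: F=-43.45756 v=-2.26984

k=0: u−w=-21.83500, u+w=-34.90900; √(b/2)=1.32476, √(2b)=2.64953; F=1.32476×(-21.835)=-28.92622, v=-34.90900/2.64953=-13.17555
k=1: u−w=-32.80400, u+w=-6.01400; √(b/2)=1.32476, √(2b)=2.64953; F=1.32476×(-32.804)=-43.45756, v=-6.01400/2.64953=-2.26984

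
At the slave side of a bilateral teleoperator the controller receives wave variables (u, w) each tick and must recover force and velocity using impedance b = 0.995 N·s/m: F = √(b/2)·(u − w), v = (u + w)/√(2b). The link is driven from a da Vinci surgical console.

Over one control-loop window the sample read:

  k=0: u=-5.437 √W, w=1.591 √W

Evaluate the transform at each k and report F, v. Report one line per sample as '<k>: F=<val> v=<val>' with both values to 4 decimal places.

0: F=-4.9571 v=-2.7264

k=0: u−w=-7.0280, u+w=-3.8460; √(b/2)=0.7053, √(2b)=1.4107; F=0.7053×(-7.028)=-4.9571, v=-3.8460/1.4107=-2.7264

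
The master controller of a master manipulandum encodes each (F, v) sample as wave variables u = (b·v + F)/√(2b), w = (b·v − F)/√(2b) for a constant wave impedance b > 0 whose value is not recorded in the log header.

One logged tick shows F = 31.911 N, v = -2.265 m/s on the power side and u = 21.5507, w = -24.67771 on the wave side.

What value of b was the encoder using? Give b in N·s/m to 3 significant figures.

b = 0.953 N·s/m

u + w = -3.1270;  u + w = √(2b)·v, so √(2b) = -3.1270/(-2.265) = 1.3806.
b = (√(2b))²/2 = 1.9060/2 = 0.9530.
(Check via u − w = 2F/√(2b): u − w = 46.2284, 2F/√(2b) = 46.2285.)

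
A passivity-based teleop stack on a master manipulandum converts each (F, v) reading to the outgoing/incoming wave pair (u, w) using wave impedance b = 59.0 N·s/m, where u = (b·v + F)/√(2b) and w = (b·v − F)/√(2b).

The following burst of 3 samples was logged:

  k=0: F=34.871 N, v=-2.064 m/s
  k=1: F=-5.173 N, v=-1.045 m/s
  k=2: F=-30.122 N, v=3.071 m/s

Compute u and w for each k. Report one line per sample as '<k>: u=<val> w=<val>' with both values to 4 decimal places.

k=0: b·v=59.0×(-2.064)=-121.7760; √(2b)=10.8628; u=(-121.7760+34.871)/10.8628=-8.0003, w=(-121.7760−34.871)/10.8628=-14.4205
k=1: b·v=59.0×(-1.045)=-61.6550; √(2b)=10.8628; u=(-61.6550+(-5.173))/10.8628=-6.1520, w=(-61.6550−(-5.173))/10.8628=-5.1996
k=2: b·v=59.0×3.071=181.1890; √(2b)=10.8628; u=(181.1890+(-30.122))/10.8628=13.9068, w=(181.1890−(-30.122))/10.8628=19.4528

0: u=-8.0003 w=-14.4205
1: u=-6.1520 w=-5.1996
2: u=13.9068 w=19.4528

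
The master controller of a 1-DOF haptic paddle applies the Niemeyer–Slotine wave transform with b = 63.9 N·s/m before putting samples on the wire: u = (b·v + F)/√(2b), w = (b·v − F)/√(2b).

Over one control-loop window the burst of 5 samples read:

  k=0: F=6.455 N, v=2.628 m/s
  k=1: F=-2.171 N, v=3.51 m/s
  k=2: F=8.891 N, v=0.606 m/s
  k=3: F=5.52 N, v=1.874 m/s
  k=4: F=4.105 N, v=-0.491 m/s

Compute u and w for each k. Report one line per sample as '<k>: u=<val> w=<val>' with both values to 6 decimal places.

0: u=15.425587 w=14.283601
1: u=19.647999 w=20.032081
2: u=4.211850 w=2.638899
3: u=11.080945 w=10.104374
4: u=-2.412227 w=-3.138463

k=0: b·v=63.9×2.628=167.929200; √(2b)=11.304866; u=(167.929200+6.455)/11.304866=15.425587, w=(167.929200−6.455)/11.304866=14.283601
k=1: b·v=63.9×3.51=224.289000; √(2b)=11.304866; u=(224.289000+(-2.171))/11.304866=19.647999, w=(224.289000−(-2.171))/11.304866=20.032081
k=2: b·v=63.9×0.606=38.723400; √(2b)=11.304866; u=(38.723400+8.891)/11.304866=4.211850, w=(38.723400−8.891)/11.304866=2.638899
k=3: b·v=63.9×1.874=119.748600; √(2b)=11.304866; u=(119.748600+5.52)/11.304866=11.080945, w=(119.748600−5.52)/11.304866=10.104374
k=4: b·v=63.9×(-0.491)=-31.374900; √(2b)=11.304866; u=(-31.374900+4.105)/11.304866=-2.412227, w=(-31.374900−4.105)/11.304866=-3.138463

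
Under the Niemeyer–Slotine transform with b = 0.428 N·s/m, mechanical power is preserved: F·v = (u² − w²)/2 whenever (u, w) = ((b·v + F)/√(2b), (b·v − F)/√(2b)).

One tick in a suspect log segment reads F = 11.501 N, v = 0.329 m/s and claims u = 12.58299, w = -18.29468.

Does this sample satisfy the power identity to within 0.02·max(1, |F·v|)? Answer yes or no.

F·v = 11.501×0.329 = 3.7838 W.
(u² − w²)/2 = (158.3316 − 334.6953)/2 = -88.1818 W.
|Δ| = 91.9657;  2% of max(1, |F·v|) = 0.0757.

no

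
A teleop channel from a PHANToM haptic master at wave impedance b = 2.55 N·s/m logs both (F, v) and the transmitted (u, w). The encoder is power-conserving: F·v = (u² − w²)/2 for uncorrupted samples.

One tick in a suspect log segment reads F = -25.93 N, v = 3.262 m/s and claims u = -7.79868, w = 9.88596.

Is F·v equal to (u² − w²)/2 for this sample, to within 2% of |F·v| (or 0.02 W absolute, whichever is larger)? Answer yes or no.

F·v = (-25.93)×3.262 = -84.58366 W.
(u² − w²)/2 = (60.81941 − 97.73221)/2 = -18.45640 W.
|Δ| = 66.12726;  2% of max(1, |F·v|) = 1.69167.

no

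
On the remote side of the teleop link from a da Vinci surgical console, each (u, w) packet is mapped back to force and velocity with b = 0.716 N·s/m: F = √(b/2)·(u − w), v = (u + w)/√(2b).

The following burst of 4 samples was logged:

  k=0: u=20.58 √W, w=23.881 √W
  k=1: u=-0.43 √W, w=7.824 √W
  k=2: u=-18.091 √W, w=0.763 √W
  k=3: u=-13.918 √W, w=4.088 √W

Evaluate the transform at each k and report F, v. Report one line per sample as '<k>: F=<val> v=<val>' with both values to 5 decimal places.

0: F=-1.97509 v=37.15418
1: F=-4.93862 v=6.17885
2: F=-11.28093 v=-14.48028
3: F=-10.77355 v=-8.21452

k=0: u−w=-3.30100, u+w=44.46100; √(b/2)=0.59833, √(2b)=1.19666; F=0.59833×(-3.301)=-1.97509, v=44.46100/1.19666=37.15418
k=1: u−w=-8.25400, u+w=7.39400; √(b/2)=0.59833, √(2b)=1.19666; F=0.59833×(-8.254)=-4.93862, v=7.39400/1.19666=6.17885
k=2: u−w=-18.85400, u+w=-17.32800; √(b/2)=0.59833, √(2b)=1.19666; F=0.59833×(-18.854)=-11.28093, v=-17.32800/1.19666=-14.48028
k=3: u−w=-18.00600, u+w=-9.83000; √(b/2)=0.59833, √(2b)=1.19666; F=0.59833×(-18.006)=-10.77355, v=-9.83000/1.19666=-8.21452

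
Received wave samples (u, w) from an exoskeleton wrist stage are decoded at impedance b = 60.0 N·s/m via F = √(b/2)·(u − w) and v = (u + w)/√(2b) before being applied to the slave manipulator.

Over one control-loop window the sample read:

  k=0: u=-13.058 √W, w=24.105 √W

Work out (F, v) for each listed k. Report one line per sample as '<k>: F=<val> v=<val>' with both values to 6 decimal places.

0: F=-203.550134 v=1.008449

k=0: u−w=-37.163000, u+w=11.047000; √(b/2)=5.477226, √(2b)=10.954451; F=5.477226×(-37.163)=-203.550134, v=11.047000/10.954451=1.008449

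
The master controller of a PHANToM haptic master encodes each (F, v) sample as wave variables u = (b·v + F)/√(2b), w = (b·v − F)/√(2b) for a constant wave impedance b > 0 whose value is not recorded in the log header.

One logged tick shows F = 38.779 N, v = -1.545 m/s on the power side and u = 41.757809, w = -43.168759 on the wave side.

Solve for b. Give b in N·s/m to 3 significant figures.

u + w = -1.410950;  u + w = √(2b)·v, so √(2b) = -1.410950/(-1.545) = 0.913236.
b = (√(2b))²/2 = 0.834000/2 = 0.417000.
(Check via u − w = 2F/√(2b): u − w = 84.926568, 2F/√(2b) = 84.926546.)

b = 0.417 N·s/m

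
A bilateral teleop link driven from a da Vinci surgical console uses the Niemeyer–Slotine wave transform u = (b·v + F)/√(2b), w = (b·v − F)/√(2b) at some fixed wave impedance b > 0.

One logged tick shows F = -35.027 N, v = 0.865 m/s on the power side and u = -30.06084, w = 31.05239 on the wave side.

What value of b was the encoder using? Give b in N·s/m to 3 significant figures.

u + w = 0.9916;  u + w = √(2b)·v, so √(2b) = 0.9916/0.865 = 1.1463.
b = (√(2b))²/2 = 1.3140/2 = 0.6570.
(Check via u − w = 2F/√(2b): u − w = -61.1132, 2F/√(2b) = -61.1131.)

b = 0.657 N·s/m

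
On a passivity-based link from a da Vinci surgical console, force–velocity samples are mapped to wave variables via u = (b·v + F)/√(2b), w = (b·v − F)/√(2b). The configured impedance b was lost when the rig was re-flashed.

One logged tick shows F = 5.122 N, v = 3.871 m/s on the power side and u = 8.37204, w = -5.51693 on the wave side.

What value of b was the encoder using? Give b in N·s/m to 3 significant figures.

b = 0.272 N·s/m

u + w = 2.8551;  u + w = √(2b)·v, so √(2b) = 2.8551/3.871 = 0.7376.
b = (√(2b))²/2 = 0.5440/2 = 0.2720.
(Check via u − w = 2F/√(2b): u − w = 13.8890, 2F/√(2b) = 13.8890.)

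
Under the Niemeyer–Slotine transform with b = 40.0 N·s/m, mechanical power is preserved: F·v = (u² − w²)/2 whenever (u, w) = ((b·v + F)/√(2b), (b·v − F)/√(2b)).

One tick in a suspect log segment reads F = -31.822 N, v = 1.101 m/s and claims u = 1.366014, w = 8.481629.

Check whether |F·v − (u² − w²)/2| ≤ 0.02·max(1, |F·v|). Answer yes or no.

F·v = (-31.822)×1.101 = -35.036022 W.
(u² − w²)/2 = (1.865994 − 71.938030)/2 = -35.036018 W.
|Δ| = 0.000004;  2% of max(1, |F·v|) = 0.700720.

yes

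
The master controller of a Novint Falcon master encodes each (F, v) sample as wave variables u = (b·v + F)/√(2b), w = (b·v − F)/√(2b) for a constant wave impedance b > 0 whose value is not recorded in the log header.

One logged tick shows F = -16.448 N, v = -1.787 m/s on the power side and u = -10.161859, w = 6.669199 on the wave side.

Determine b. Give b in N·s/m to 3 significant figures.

u + w = -3.492660;  u + w = √(2b)·v, so √(2b) = -3.492660/(-1.787) = 1.954482.
b = (√(2b))²/2 = 3.820001/2 = 1.910001.
(Check via u − w = 2F/√(2b): u − w = -16.831058, 2F/√(2b) = -16.831055.)

b = 1.91 N·s/m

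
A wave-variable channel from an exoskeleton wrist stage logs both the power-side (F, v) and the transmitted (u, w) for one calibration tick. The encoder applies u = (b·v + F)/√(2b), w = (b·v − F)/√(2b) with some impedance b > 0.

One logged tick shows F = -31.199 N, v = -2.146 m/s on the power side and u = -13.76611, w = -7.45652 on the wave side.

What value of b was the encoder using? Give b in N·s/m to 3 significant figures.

u + w = -21.22263;  u + w = √(2b)·v, so √(2b) = -21.22263/(-2.146) = 9.88939.
b = (√(2b))²/2 = 97.80003/2 = 48.90001.
(Check via u − w = 2F/√(2b): u − w = -6.30959, 2F/√(2b) = -6.30959.)

b = 48.9 N·s/m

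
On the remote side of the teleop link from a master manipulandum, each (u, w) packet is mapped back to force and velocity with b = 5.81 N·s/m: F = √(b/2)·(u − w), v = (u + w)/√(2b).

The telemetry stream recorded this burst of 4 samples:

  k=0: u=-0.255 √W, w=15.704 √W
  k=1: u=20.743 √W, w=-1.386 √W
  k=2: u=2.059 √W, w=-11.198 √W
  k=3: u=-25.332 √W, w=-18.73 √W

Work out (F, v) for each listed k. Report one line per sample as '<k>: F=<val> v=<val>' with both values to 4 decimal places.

k=0: u−w=-15.9590, u+w=15.4490; √(b/2)=1.7044, √(2b)=3.4088; F=1.7044×(-15.959)=-27.2006, v=15.4490/3.4088=4.5321
k=1: u−w=22.1290, u+w=19.3570; √(b/2)=1.7044, √(2b)=3.4088; F=1.7044×22.129=37.7168, v=19.3570/3.4088=5.6785
k=2: u−w=13.2570, u+w=-9.1390; √(b/2)=1.7044, √(2b)=3.4088; F=1.7044×13.257=22.5953, v=-9.1390/3.4088=-2.6810
k=3: u−w=-6.6020, u+w=-44.0620; √(b/2)=1.7044, √(2b)=3.4088; F=1.7044×(-6.602)=-11.2525, v=-44.0620/3.4088=-12.9259

0: F=-27.2006 v=4.5321
1: F=37.7168 v=5.6785
2: F=22.5953 v=-2.6810
3: F=-11.2525 v=-12.9259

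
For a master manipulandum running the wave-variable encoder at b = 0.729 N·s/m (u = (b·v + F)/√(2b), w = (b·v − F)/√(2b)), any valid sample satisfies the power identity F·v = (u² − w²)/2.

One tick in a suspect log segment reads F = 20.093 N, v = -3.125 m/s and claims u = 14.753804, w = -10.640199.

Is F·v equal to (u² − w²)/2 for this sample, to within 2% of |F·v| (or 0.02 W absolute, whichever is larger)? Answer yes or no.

F·v = 20.093×(-3.125) = -62.790625 W.
(u² − w²)/2 = (217.674732 − 113.213835)/2 = 52.230449 W.
|Δ| = 115.021074;  2% of max(1, |F·v|) = 1.255812.

no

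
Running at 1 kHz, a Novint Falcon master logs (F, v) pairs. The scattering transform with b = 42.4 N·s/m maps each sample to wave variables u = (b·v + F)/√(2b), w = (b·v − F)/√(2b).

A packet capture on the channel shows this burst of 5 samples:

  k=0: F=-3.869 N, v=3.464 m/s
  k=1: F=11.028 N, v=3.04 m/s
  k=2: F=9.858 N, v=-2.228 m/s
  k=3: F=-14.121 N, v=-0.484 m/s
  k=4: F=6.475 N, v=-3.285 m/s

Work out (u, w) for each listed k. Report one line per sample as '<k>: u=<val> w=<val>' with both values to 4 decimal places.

0: u=15.5293 w=16.3696
1: u=15.1948 w=12.7996
2: u=-9.1880 w=-11.3290
3: u=-3.7619 w=-0.6951
4: u=-14.4221 w=-15.8284

k=0: b·v=42.4×3.464=146.8736; √(2b)=9.2087; u=(146.8736+(-3.869))/9.2087=15.5293, w=(146.8736−(-3.869))/9.2087=16.3696
k=1: b·v=42.4×3.04=128.8960; √(2b)=9.2087; u=(128.8960+11.028)/9.2087=15.1948, w=(128.8960−11.028)/9.2087=12.7996
k=2: b·v=42.4×(-2.228)=-94.4672; √(2b)=9.2087; u=(-94.4672+9.858)/9.2087=-9.1880, w=(-94.4672−9.858)/9.2087=-11.3290
k=3: b·v=42.4×(-0.484)=-20.5216; √(2b)=9.2087; u=(-20.5216+(-14.121))/9.2087=-3.7619, w=(-20.5216−(-14.121))/9.2087=-0.6951
k=4: b·v=42.4×(-3.285)=-139.2840; √(2b)=9.2087; u=(-139.2840+6.475)/9.2087=-14.4221, w=(-139.2840−6.475)/9.2087=-15.8284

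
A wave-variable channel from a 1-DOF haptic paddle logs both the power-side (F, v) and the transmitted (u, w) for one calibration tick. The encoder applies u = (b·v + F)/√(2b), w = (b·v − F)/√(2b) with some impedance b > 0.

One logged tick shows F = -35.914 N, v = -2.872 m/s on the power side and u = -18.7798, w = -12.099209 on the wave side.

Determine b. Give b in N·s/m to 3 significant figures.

u + w = -30.879009;  u + w = √(2b)·v, so √(2b) = -30.879009/(-2.872) = 10.751744.
b = (√(2b))²/2 = 115.600001/2 = 57.800000.
(Check via u − w = 2F/√(2b): u − w = -6.680591, 2F/√(2b) = -6.680591.)

b = 57.8 N·s/m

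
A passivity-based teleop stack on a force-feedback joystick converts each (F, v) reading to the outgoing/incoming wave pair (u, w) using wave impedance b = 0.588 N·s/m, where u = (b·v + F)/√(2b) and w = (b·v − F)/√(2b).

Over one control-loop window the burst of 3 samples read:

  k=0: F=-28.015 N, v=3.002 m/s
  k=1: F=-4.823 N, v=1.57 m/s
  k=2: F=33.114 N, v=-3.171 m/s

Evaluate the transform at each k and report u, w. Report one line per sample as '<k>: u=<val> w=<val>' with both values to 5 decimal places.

k=0: b·v=0.588×3.002=1.76518; √(2b)=1.08444; u=(1.76518+(-28.015))/1.08444=-24.20598, w=(1.76518−(-28.015))/1.08444=27.46146
k=1: b·v=0.588×1.57=0.92316; √(2b)=1.08444; u=(0.92316+(-4.823))/1.08444=-3.59619, w=(0.92316−(-4.823))/1.08444=5.29876
k=2: b·v=0.588×(-3.171)=-1.86455; √(2b)=1.08444; u=(-1.86455+33.114)/1.08444=28.81634, w=(-1.86455−33.114)/1.08444=-32.25508

0: u=-24.20598 w=27.46146
1: u=-3.59619 w=5.29876
2: u=28.81634 w=-32.25508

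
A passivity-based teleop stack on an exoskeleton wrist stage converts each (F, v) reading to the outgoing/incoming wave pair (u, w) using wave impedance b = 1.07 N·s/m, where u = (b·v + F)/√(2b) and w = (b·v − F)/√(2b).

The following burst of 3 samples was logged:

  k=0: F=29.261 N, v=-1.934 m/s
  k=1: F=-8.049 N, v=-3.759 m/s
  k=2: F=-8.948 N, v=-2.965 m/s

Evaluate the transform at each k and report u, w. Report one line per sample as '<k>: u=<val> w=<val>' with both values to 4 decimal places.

k=0: b·v=1.07×(-1.934)=-2.0694; √(2b)=1.4629; u=(-2.0694+29.261)/1.4629=18.5878, w=(-2.0694−29.261)/1.4629=-21.4170
k=1: b·v=1.07×(-3.759)=-4.0221; √(2b)=1.4629; u=(-4.0221+(-8.049))/1.4629=-8.2517, w=(-4.0221−(-8.049))/1.4629=2.7527
k=2: b·v=1.07×(-2.965)=-3.1726; √(2b)=1.4629; u=(-3.1726+(-8.948))/1.4629=-8.2854, w=(-3.1726−(-8.948))/1.4629=3.9480

0: u=18.5878 w=-21.4170
1: u=-8.2517 w=2.7527
2: u=-8.2854 w=3.9480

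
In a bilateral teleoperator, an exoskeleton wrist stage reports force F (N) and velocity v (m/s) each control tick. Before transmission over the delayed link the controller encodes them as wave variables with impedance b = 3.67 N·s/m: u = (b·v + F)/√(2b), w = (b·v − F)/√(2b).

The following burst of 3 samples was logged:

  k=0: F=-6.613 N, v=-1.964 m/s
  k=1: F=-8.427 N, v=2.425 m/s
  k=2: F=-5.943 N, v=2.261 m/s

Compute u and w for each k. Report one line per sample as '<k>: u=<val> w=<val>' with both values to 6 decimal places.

0: u=-5.101380 w=-0.219574
1: u=0.174495 w=6.395420
2: u=0.869198 w=5.256401

k=0: b·v=3.67×(-1.964)=-7.207880; √(2b)=2.709243; u=(-7.207880+(-6.613))/2.709243=-5.101380, w=(-7.207880−(-6.613))/2.709243=-0.219574
k=1: b·v=3.67×2.425=8.899750; √(2b)=2.709243; u=(8.899750+(-8.427))/2.709243=0.174495, w=(8.899750−(-8.427))/2.709243=6.395420
k=2: b·v=3.67×2.261=8.297870; √(2b)=2.709243; u=(8.297870+(-5.943))/2.709243=0.869198, w=(8.297870−(-5.943))/2.709243=5.256401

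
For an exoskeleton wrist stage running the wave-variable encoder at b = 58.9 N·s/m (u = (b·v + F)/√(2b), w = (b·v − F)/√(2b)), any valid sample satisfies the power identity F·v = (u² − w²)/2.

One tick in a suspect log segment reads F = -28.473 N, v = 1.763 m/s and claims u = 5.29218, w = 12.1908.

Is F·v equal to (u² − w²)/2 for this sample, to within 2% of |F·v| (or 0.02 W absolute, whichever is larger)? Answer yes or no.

F·v = (-28.473)×1.763 = -50.19790 W.
(u² − w²)/2 = (28.00717 − 148.61560)/2 = -60.30422 W.
|Δ| = 10.10632;  2% of max(1, |F·v|) = 1.00396.

no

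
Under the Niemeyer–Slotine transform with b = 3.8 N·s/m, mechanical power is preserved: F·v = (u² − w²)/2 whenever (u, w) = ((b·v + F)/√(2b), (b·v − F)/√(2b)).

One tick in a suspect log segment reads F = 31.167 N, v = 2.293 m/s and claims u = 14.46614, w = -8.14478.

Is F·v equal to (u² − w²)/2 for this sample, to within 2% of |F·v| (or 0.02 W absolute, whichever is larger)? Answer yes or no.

F·v = 31.167×2.293 = 71.4659 W.
(u² − w²)/2 = (209.2692 − 66.3374)/2 = 71.4659 W.
|Δ| = 0.0000;  2% of max(1, |F·v|) = 1.4293.

yes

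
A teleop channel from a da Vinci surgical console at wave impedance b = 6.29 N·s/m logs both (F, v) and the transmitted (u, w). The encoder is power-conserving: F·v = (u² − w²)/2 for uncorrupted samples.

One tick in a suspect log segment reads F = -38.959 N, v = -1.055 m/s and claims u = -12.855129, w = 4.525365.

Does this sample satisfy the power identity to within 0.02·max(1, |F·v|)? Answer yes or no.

no

F·v = (-38.959)×(-1.055) = 41.101745 W.
(u² − w²)/2 = (165.254342 − 20.478928)/2 = 72.387707 W.
|Δ| = 31.285962;  2% of max(1, |F·v|) = 0.822035.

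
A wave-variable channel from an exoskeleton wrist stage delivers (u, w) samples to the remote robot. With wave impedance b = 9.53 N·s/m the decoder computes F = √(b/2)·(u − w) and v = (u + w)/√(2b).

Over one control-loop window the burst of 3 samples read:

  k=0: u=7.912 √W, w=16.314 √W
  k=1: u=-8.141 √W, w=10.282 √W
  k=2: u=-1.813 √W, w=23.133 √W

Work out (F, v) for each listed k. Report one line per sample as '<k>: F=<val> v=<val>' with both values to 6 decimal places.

k=0: u−w=-8.402000, u+w=24.226000; √(b/2)=2.182888, √(2b)=4.365776; F=2.182888×(-8.402)=-18.340625, v=24.226000/4.365776=5.549071
k=1: u−w=-18.423000, u+w=2.141000; √(b/2)=2.182888, √(2b)=4.365776; F=2.182888×(-18.423)=-40.215346, v=2.141000/4.365776=0.490405
k=2: u−w=-24.946000, u+w=21.320000; √(b/2)=2.182888, √(2b)=4.365776; F=2.182888×(-24.946)=-54.454324, v=21.320000/4.365776=4.883439

0: F=-18.340625 v=5.549071
1: F=-40.215346 v=0.490405
2: F=-54.454324 v=4.883439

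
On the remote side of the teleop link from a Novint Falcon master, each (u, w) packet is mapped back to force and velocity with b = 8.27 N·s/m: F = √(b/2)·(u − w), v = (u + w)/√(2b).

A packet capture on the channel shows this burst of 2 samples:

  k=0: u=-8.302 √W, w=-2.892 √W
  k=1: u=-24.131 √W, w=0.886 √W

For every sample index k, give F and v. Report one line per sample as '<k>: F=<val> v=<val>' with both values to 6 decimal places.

0: F=-11.001072 v=-2.752438
1: F=-50.871318 v=-5.715600

k=0: u−w=-5.410000, u+w=-11.194000; √(b/2)=2.033470, √(2b)=4.066940; F=2.033470×(-5.41)=-11.001072, v=-11.194000/4.066940=-2.752438
k=1: u−w=-25.017000, u+w=-23.245000; √(b/2)=2.033470, √(2b)=4.066940; F=2.033470×(-25.017)=-50.871318, v=-23.245000/4.066940=-5.715600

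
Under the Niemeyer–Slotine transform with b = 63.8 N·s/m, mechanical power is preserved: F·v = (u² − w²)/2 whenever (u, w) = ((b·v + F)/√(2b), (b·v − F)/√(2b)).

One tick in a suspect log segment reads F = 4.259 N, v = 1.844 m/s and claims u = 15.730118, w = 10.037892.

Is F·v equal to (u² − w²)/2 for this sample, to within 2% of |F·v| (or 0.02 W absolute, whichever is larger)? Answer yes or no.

no

F·v = 4.259×1.844 = 7.853596 W.
(u² − w²)/2 = (247.436612 − 100.759276)/2 = 73.338668 W.
|Δ| = 65.485072;  2% of max(1, |F·v|) = 0.157072.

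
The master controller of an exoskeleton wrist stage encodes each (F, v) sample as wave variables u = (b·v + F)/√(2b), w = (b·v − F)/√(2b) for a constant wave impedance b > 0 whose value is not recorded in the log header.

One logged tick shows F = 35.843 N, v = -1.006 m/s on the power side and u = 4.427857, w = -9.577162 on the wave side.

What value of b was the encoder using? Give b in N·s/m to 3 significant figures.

u + w = -5.149305;  u + w = √(2b)·v, so √(2b) = -5.149305/(-1.006) = 5.118593.
b = (√(2b))²/2 = 26.199999/2 = 13.099999.
(Check via u − w = 2F/√(2b): u − w = 14.005019, 2F/√(2b) = 14.005019.)

b = 13.1 N·s/m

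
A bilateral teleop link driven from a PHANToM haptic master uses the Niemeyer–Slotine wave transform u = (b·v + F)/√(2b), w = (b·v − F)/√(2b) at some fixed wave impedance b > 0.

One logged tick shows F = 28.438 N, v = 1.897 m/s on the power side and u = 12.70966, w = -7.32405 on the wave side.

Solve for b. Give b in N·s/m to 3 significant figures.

b = 4.03 N·s/m

u + w = 5.3856;  u + w = √(2b)·v, so √(2b) = 5.3856/1.897 = 2.8390.
b = (√(2b))²/2 = 8.0600/2 = 4.0300.
(Check via u − w = 2F/√(2b): u − w = 20.0337, 2F/√(2b) = 20.0337.)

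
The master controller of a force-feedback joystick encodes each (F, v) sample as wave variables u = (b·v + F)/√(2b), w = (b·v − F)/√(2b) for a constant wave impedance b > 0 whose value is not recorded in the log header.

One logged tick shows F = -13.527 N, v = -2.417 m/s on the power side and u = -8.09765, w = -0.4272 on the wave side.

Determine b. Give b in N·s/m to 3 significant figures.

b = 6.22 N·s/m

u + w = -8.5249;  u + w = √(2b)·v, so √(2b) = -8.5249/(-2.417) = 3.5270.
b = (√(2b))²/2 = 12.4400/2 = 6.2200.
(Check via u − w = 2F/√(2b): u − w = -7.6704, 2F/√(2b) = -7.6705.)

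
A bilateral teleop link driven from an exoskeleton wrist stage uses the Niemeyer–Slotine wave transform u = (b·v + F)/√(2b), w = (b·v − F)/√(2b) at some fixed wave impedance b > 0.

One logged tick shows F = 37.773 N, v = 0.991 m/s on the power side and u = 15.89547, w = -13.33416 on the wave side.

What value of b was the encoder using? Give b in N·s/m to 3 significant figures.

u + w = 2.56131;  u + w = √(2b)·v, so √(2b) = 2.56131/0.991 = 2.58457.
b = (√(2b))²/2 = 6.68001/2 = 3.34000.
(Check via u − w = 2F/√(2b): u − w = 29.22963, 2F/√(2b) = 29.22961.)

b = 3.34 N·s/m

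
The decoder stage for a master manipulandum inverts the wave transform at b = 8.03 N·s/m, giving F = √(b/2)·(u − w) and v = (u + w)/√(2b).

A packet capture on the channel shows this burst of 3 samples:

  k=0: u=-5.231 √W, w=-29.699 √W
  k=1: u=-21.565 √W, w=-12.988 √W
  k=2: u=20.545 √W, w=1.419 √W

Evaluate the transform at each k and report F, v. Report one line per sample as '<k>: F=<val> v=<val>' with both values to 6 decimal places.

k=0: u−w=24.468000, u+w=-34.930000; √(b/2)=2.003746, √(2b)=4.007493; F=2.003746×24.468=49.027669, v=-34.930000/4.007493=-8.716172
k=1: u−w=-8.577000, u+w=-34.553000; √(b/2)=2.003746, √(2b)=4.007493; F=2.003746×(-8.577)=-17.186134, v=-34.553000/4.007493=-8.622099
k=2: u−w=19.126000, u+w=21.964000; √(b/2)=2.003746, √(2b)=4.007493; F=2.003746×19.126=38.323655, v=21.964000/4.007493=5.480733

0: F=49.027669 v=-8.716172
1: F=-17.186134 v=-8.622099
2: F=38.323655 v=5.480733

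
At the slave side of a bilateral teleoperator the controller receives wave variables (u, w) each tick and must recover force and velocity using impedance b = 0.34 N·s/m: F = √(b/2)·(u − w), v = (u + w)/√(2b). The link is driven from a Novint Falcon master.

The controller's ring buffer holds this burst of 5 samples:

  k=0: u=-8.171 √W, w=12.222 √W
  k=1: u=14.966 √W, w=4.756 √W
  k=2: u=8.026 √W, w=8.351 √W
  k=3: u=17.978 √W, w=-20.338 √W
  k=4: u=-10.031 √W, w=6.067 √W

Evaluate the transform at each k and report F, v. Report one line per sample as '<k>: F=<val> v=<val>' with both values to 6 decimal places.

k=0: u−w=-20.393000, u+w=4.051000; √(b/2)=0.412311, √(2b)=0.824621; F=0.412311×(-20.393)=-8.408249, v=4.051000/0.824621=4.912559
k=1: u−w=10.210000, u+w=19.722000; √(b/2)=0.412311, √(2b)=0.824621; F=0.412311×10.21=4.209691, v=19.722000/0.824621=23.916438
k=2: u−w=-0.325000, u+w=16.377000; √(b/2)=0.412311, √(2b)=0.824621; F=0.412311×(-0.325)=-0.134001, v=16.377000/0.824621=19.860030
k=3: u−w=38.316000, u+w=-2.360000; √(b/2)=0.412311, √(2b)=0.824621; F=0.412311×38.316=15.798092, v=-2.360000/0.824621=-2.861920
k=4: u−w=-16.098000, u+w=-3.964000; √(b/2)=0.412311, √(2b)=0.824621; F=0.412311×(-16.098)=-6.637375, v=-3.964000/0.824621=-4.807056

0: F=-8.408249 v=4.912559
1: F=4.209691 v=23.916438
2: F=-0.134001 v=19.860030
3: F=15.798092 v=-2.861920
4: F=-6.637375 v=-4.807056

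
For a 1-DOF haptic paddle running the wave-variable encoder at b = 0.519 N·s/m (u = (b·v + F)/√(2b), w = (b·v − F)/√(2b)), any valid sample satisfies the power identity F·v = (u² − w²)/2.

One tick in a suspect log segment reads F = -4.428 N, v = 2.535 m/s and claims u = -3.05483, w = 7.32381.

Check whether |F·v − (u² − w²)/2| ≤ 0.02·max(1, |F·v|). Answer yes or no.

F·v = (-4.428)×2.535 = -11.2250 W.
(u² − w²)/2 = (9.3320 − 53.6382)/2 = -22.1531 W.
|Δ| = 10.9281;  2% of max(1, |F·v|) = 0.2245.

no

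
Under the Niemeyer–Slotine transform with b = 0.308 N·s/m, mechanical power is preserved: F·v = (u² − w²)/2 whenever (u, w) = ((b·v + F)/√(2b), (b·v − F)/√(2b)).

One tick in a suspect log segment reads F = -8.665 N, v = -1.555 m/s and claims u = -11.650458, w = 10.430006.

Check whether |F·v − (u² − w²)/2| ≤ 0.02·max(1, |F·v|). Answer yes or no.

F·v = (-8.665)×(-1.555) = 13.474075 W.
(u² − w²)/2 = (135.733172 − 108.785025)/2 = 13.474073 W.
|Δ| = 0.000002;  2% of max(1, |F·v|) = 0.269481.

yes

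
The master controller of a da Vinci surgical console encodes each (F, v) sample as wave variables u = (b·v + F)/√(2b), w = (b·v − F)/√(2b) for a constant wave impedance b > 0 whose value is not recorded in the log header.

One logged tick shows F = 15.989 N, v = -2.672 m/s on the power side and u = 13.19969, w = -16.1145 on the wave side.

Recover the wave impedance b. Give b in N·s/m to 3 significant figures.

u + w = -2.91481;  u + w = √(2b)·v, so √(2b) = -2.91481/(-2.672) = 1.09087.
b = (√(2b))²/2 = 1.19000/2 = 0.59500.
(Check via u − w = 2F/√(2b): u − w = 29.31419, 2F/√(2b) = 29.31416.)

b = 0.595 N·s/m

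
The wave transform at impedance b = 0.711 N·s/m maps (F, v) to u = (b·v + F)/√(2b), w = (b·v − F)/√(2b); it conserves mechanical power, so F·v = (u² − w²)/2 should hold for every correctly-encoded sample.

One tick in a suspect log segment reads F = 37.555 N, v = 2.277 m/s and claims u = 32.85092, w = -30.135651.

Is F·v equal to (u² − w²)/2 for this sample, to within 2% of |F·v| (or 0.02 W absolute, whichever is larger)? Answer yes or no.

F·v = 37.555×2.277 = 85.512735 W.
(u² − w²)/2 = (1079.182945 − 908.157461)/2 = 85.512742 W.
|Δ| = 0.000007;  2% of max(1, |F·v|) = 1.710255.

yes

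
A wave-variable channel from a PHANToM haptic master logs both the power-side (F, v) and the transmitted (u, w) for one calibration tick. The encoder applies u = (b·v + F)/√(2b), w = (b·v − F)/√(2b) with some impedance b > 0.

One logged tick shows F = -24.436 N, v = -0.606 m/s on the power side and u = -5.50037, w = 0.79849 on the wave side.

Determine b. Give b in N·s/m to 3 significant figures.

u + w = -4.70188;  u + w = √(2b)·v, so √(2b) = -4.70188/(-0.606) = 7.75888.
b = (√(2b))²/2 = 60.20019/2 = 30.10009.
(Check via u − w = 2F/√(2b): u − w = -6.29886, 2F/√(2b) = -6.29885.)

b = 30.1 N·s/m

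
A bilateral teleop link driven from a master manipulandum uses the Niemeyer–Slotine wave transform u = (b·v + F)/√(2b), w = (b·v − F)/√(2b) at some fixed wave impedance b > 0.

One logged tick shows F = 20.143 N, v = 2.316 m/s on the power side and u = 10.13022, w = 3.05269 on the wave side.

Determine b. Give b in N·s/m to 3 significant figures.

b = 16.2 N·s/m

u + w = 13.1829;  u + w = √(2b)·v, so √(2b) = 13.1829/2.316 = 5.6921.
b = (√(2b))²/2 = 32.4000/2 = 16.2000.
(Check via u − w = 2F/√(2b): u − w = 7.0775, 2F/√(2b) = 7.0775.)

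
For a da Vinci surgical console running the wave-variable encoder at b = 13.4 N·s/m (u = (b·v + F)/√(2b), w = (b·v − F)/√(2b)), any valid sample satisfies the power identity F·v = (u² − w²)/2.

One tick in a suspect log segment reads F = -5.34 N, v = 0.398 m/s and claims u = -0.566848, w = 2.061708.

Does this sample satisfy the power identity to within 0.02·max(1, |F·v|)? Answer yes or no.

no

F·v = (-5.34)×0.398 = -2.125320 W.
(u² − w²)/2 = (0.321317 − 4.250640)/2 = -1.964662 W.
|Δ| = 0.160658;  2% of max(1, |F·v|) = 0.042506.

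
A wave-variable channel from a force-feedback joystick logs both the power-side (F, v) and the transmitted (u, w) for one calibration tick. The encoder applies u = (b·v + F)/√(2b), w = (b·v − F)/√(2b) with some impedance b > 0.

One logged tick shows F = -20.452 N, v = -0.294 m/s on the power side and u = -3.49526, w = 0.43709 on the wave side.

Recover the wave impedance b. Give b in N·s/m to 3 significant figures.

u + w = -3.05817;  u + w = √(2b)·v, so √(2b) = -3.05817/(-0.294) = 10.40194.
b = (√(2b))²/2 = 108.20033/2 = 54.10017.
(Check via u − w = 2F/√(2b): u − w = -3.93235, 2F/√(2b) = -3.93234.)

b = 54.1 N·s/m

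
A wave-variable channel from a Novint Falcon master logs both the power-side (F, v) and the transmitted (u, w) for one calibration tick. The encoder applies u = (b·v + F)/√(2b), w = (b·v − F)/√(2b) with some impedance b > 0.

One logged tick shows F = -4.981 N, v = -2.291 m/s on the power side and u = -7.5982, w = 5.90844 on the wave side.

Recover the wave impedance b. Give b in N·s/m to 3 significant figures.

b = 0.272 N·s/m

u + w = -1.68976;  u + w = √(2b)·v, so √(2b) = -1.68976/(-2.291) = 0.73756.
b = (√(2b))²/2 = 0.54400/2 = 0.27200.
(Check via u − w = 2F/√(2b): u − w = -13.50664, 2F/√(2b) = -13.50662.)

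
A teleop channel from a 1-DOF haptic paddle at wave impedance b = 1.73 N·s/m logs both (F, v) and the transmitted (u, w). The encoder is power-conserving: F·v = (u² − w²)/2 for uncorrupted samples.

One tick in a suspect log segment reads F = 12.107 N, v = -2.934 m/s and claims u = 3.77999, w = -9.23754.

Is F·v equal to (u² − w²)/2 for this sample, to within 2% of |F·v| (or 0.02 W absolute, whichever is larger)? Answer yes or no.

yes

F·v = 12.107×(-2.934) = -35.52194 W.
(u² − w²)/2 = (14.28832 − 85.33215)/2 = -35.52191 W.
|Δ| = 0.00003;  2% of max(1, |F·v|) = 0.71044.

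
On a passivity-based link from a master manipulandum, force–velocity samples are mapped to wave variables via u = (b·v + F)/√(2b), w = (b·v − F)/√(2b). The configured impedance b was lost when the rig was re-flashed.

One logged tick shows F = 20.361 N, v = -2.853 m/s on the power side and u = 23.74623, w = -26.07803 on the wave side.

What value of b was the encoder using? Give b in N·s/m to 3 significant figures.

b = 0.334 N·s/m

u + w = -2.3318;  u + w = √(2b)·v, so √(2b) = -2.3318/(-2.853) = 0.8173.
b = (√(2b))²/2 = 0.6680/2 = 0.3340.
(Check via u − w = 2F/√(2b): u − w = 49.8243, 2F/√(2b) = 49.8241.)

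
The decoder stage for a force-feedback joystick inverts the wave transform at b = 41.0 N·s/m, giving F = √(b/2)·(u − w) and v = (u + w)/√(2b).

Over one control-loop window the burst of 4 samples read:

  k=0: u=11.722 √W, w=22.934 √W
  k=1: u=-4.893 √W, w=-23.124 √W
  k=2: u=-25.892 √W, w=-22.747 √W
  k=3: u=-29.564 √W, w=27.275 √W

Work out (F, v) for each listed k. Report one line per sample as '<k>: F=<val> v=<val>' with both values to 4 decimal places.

0: F=-50.7645 v=3.8271
1: F=82.5444 v=-3.0940
2: F=-14.2396 v=-5.3713
3: F=-257.3495 v=-0.2528

k=0: u−w=-11.2120, u+w=34.6560; √(b/2)=4.5277, √(2b)=9.0554; F=4.5277×(-11.212)=-50.7645, v=34.6560/9.0554=3.8271
k=1: u−w=18.2310, u+w=-28.0170; √(b/2)=4.5277, √(2b)=9.0554; F=4.5277×18.231=82.5444, v=-28.0170/9.0554=-3.0940
k=2: u−w=-3.1450, u+w=-48.6390; √(b/2)=4.5277, √(2b)=9.0554; F=4.5277×(-3.145)=-14.2396, v=-48.6390/9.0554=-5.3713
k=3: u−w=-56.8390, u+w=-2.2890; √(b/2)=4.5277, √(2b)=9.0554; F=4.5277×(-56.839)=-257.3495, v=-2.2890/9.0554=-0.2528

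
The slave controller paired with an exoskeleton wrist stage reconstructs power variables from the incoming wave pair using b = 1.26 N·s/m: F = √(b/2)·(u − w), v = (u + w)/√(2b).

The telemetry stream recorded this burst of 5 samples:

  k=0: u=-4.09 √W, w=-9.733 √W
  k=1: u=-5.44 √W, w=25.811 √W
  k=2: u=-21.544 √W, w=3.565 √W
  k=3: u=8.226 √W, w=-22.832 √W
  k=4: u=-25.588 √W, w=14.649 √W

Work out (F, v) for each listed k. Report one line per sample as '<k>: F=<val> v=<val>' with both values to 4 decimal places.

0: F=4.4790 v=-8.7077
1: F=-24.8047 v=12.8325
2: F=-19.9297 v=-11.3257
3: F=24.6515 v=-9.2009
4: F=-31.9371 v=-6.8909

k=0: u−w=5.6430, u+w=-13.8230; √(b/2)=0.7937, √(2b)=1.5875; F=0.7937×5.643=4.4790, v=-13.8230/1.5875=-8.7077
k=1: u−w=-31.2510, u+w=20.3710; √(b/2)=0.7937, √(2b)=1.5875; F=0.7937×(-31.251)=-24.8047, v=20.3710/1.5875=12.8325
k=2: u−w=-25.1090, u+w=-17.9790; √(b/2)=0.7937, √(2b)=1.5875; F=0.7937×(-25.109)=-19.9297, v=-17.9790/1.5875=-11.3257
k=3: u−w=31.0580, u+w=-14.6060; √(b/2)=0.7937, √(2b)=1.5875; F=0.7937×31.058=24.6515, v=-14.6060/1.5875=-9.2009
k=4: u−w=-40.2370, u+w=-10.9390; √(b/2)=0.7937, √(2b)=1.5875; F=0.7937×(-40.237)=-31.9371, v=-10.9390/1.5875=-6.8909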